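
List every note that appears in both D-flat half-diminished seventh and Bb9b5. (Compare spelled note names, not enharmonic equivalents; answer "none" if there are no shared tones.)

D-flat half-diminished seventh = Db, Fb, Abb, Cb.
Bb9b5 = Bb, D, Fb, Ab, C.
Shared: Fb.

Fb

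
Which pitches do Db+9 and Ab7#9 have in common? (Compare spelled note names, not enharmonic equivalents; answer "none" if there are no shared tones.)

Db+9: D♭ F A C♭ E♭
Ab7#9: A♭ C E♭ G♭ B
Common to both → E♭.

E♭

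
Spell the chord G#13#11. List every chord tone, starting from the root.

G# B# D# F# A# C## E#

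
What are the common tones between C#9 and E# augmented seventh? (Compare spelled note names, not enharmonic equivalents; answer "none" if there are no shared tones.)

C#9 = C#, E#, G#, B, D#.
E# augmented seventh = E#, G##, B##, D#.
Shared: E#, D#.

E#, D#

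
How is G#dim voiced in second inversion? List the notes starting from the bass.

In root position, G#dim is G♯–B–D.
Second inversion puts the fifth (D) in the bass.

D, G♯, B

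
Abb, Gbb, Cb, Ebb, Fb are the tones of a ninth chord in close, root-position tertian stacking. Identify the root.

Stacking in thirds gives Fb – Abb – Cb – Ebb – Gbb, so Fb is the root — Fb minor seventh flat nine.

Fb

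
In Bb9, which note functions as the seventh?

Bb9 is built on Bb; its 7th is a minor 7th above the root.
A seventh above B uses the letter A, and the minor 7th above Bb is Ab.

Ab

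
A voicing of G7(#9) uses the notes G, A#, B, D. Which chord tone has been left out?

F

G7(#9) = G, B, D, F, A#. The voicing lacks the 7th (minor 7th), F.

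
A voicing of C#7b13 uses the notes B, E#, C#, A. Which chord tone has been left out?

The full C#7b13 chord is C#, E#, G#, B, A.
Comparing with the voicing, the perfect 5th (5th) — G# — is absent.

G#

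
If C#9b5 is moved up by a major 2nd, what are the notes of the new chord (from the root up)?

D# F## A C# E#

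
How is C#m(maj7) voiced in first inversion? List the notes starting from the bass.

E  G#  B#  C#

C#m(maj7) = C#–E–G#–B#; first inversion → third (E) lowest.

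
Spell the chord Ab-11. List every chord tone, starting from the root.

Ab – Cb – Eb – Gb – Bb – Db

Root Ab, quality minor eleventh:
root → Ab
3rd (minor 3rd) → Cb
5th (perfect 5th) → Eb
7th (minor 7th) → Gb
9th (major 9th) → Bb
11th (perfect 11th) → Db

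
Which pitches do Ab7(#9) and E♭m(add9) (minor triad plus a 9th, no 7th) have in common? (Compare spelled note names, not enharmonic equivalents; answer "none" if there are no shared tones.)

Ab7(#9): Ab C Eb Gb B
E♭m(add9): Eb Gb Bb F
Common to both → Eb, Gb.

Eb, Gb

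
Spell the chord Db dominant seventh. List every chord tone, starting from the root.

Root D-flat, quality dominant seventh:
root → D-flat
3rd (major 3rd) → F
5th (perfect 5th) → A-flat
7th (minor 7th) → C-flat

D-flat F A-flat C-flat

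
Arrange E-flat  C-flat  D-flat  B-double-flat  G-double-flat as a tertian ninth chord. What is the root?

C-flat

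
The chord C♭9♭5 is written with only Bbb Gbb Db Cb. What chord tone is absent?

The full C♭9♭5 chord is Cb, Eb, Gbb, Bbb, Db.
Comparing with the voicing, the major 3rd (3rd) — Eb — is absent.

Eb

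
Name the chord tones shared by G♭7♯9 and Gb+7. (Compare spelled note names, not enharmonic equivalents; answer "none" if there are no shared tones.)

Gb, Bb, Fb

G♭7♯9 = Gb, Bb, Db, Fb, A.
Gb+7 = Gb, Bb, D, Fb.
Shared: Gb, Bb, Fb.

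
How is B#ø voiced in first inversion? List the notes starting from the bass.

D# – F# – A# – B#

B#ø = B#–D#–F#–A#; first inversion → third (D#) lowest.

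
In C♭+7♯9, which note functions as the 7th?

Root of C♭+7♯9 = Cb. The 7th is a minor 7th: Cb up a minor 7th → Bbb.

Bbb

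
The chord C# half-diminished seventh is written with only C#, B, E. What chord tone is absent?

G

The full C# half-diminished seventh chord is C#, E, G, B.
Comparing with the voicing, the diminished 5th (5th) — G — is absent.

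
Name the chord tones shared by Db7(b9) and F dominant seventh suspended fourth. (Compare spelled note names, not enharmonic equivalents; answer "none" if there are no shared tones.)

F

Db7(b9) = Db, F, Ab, Cb, Ebb.
F dominant seventh suspended fourth = F, Bb, C, Eb.
Shared: F.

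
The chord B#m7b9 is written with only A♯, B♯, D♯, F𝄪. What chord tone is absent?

C♯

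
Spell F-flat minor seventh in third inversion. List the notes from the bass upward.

In root position, F-flat minor seventh is F-flat–A-double-flat–C-flat–E-double-flat.
Third inversion puts the seventh (E-double-flat) in the bass.

E-double-flat, F-flat, A-double-flat, C-flat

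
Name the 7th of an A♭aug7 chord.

A♭aug7 is built on Ab; its 7th is a minor 7th above the root.
A seventh above A uses the letter G, and the minor 7th above Ab is Gb.

Gb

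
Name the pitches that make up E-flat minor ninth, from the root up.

Eb – Gb – Bb – Db – F

E-flat minor ninth is a minor ninth built on Eb.
Root: Eb
Minor 3rd (3rd): Gb
Perfect 5th (5th): Bb
Minor 7th (7th): Db
Major 9th (9th): F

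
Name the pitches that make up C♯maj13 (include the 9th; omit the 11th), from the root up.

C#, E#, G#, B#, D#, A#

C♯maj13: major thirteenth on C#.
C# — root
E# — major 3rd
G# — perfect 5th
B# — major 7th
D# — major 9th
A# — major 13th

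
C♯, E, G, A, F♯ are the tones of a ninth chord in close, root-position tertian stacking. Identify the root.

F♯

Stacking in thirds gives F♯ – A – C♯ – E – G, so F♯ is the root — F♯ minor seventh flat nine.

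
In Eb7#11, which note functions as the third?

G

Root of Eb7#11 = Eb. The 3rd is a major 3rd: Eb up a major 3rd → G.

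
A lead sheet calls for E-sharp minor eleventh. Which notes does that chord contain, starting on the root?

E-sharp G-sharp B-sharp D-sharp F-double-sharp A-sharp

Root E-sharp, quality minor eleventh:
E-sharp — root
G-sharp — minor 3rd
B-sharp — perfect 5th
D-sharp — minor 7th
F-double-sharp — major 9th
A-sharp — perfect 11th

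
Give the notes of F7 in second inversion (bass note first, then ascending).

F7 = F–A–C–Eb; second inversion → fifth (C) lowest.

C Eb F A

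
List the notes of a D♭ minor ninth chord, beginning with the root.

Db  Fb  Ab  Cb  Eb

D♭ minor ninth: minor ninth on Db.
- root: Db
- minor 3rd: Fb
- perfect 5th: Ab
- minor 7th: Cb
- major 9th: Eb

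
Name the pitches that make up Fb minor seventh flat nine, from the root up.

Fb minor seventh flat nine is a minor seventh flat nine built on F-flat.
F-flat — root
A-double-flat — minor 3rd
C-flat — perfect 5th
E-double-flat — minor 7th
G-double-flat — minor 9th

F-flat  A-double-flat  C-flat  E-double-flat  G-double-flat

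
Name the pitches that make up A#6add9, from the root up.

A# – C## – E# – F## – B#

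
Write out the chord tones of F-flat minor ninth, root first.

F-flat minor ninth: minor ninth on F-flat.
Root: F-flat
Minor 3rd (3rd): A-double-flat
Perfect 5th (5th): C-flat
Minor 7th (7th): E-double-flat
Major 9th (9th): G-flat

F-flat, A-double-flat, C-flat, E-double-flat, G-flat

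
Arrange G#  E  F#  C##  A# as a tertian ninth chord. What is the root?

F#

Arranged so that each adjacent pair is a third by letter name: F# – A# – C## – E – G#.
The bottom of that stack, F#, is the root (this is F# dominant ninth sharp five).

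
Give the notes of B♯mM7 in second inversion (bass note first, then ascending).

B♯mM7 = B#–D#–F##–A##; second inversion → fifth (F##) lowest.

F##  A##  B#  D#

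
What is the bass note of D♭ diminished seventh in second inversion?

Abb

D♭ diminished seventh in root position is Db–Fb–Abb–Cbb.
Second inversion places the fifth in the bass, which is Abb.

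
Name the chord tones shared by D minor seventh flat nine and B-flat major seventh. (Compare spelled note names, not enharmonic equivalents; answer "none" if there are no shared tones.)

D, F, A

D minor seventh flat nine = D, F, A, C, E-flat.
B-flat major seventh = B-flat, D, F, A.
Shared: D, F, A.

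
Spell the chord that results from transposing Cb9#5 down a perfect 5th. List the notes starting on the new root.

Transposed root: C♭ → F♭ (perfect 5th down). So we spell F♭ dominant ninth sharp five:
Root: F♭
Major 3rd (3rd): A♭
Augmented 5th (5th): C
Minor 7th (7th): E𝄫
Major 9th (9th): G♭

F♭ A♭ C E𝄫 G♭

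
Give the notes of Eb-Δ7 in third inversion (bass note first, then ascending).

D – Eb – Gb – Bb

Eb-Δ7 = Eb–Gb–Bb–D; third inversion → seventh (D) lowest.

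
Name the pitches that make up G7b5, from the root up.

G  B  D♭  F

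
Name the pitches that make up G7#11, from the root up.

G, B, D, F, C#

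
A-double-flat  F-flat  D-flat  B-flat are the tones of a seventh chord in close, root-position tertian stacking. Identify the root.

Stacking in thirds gives B-flat – D-flat – F-flat – A-double-flat, so B-flat is the root — B-flat diminished seventh.

B-flat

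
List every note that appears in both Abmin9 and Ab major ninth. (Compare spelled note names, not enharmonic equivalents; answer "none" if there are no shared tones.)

Ab, Eb, Bb

Abmin9 = Ab, Cb, Eb, Gb, Bb.
Ab major ninth = Ab, C, Eb, G, Bb.
Shared: Ab, Eb, Bb.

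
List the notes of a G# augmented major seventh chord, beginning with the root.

G# augmented major seventh: augmented major seventh on G#.
root → G#
3rd (major 3rd) → B#
5th (augmented 5th) → D##
7th (major 7th) → F##

G#, B#, D##, F##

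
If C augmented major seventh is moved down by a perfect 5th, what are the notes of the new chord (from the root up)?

F, A, C-sharp, E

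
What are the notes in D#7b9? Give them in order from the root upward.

D# F## A# C# E

D#7b9 is a dominant seventh flat nine built on D#.
root → D#
3rd (major 3rd) → F##
5th (perfect 5th) → A#
7th (minor 7th) → C#
9th (minor 9th) → E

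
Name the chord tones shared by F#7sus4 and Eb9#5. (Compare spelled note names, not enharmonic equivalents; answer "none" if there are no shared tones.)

B

F#7sus4 = F♯, B, C♯, E.
Eb9#5 = E♭, G, B, D♭, F.
Shared: B.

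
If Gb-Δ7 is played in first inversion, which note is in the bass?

B𝄫

Gb-Δ7 in root position is G♭–B𝄫–D♭–F.
First inversion places the third in the bass, which is B𝄫.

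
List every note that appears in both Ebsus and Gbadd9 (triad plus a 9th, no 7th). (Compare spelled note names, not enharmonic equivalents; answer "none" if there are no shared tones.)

Ebsus = Eb, Ab, Bb.
Gbadd9 = Gb, Bb, Db, Ab.
Shared: Ab, Bb.

Ab, Bb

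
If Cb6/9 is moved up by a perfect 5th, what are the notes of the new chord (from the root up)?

Gb – Bb – Db – Eb – Ab

Cb up a perfect 5th → Gb. New chord: Gb six-nine.
root → Gb
3rd (major 3rd) → Bb
5th (perfect 5th) → Db
6th (major 6th) → Eb
9th (major 9th) → Ab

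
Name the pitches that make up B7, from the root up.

B7 is a dominant seventh built on B.
B — root
D# — major 3rd
F# — perfect 5th
A — minor 7th

B D# F# A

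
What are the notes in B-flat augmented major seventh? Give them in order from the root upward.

Bb, D, F#, A

B-flat augmented major seventh is an augmented major seventh built on Bb.
Bb — root
D — major 3rd
F# — augmented 5th
A — major 7th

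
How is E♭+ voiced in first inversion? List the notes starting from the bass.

In root position, E♭+ is Eb–G–B.
First inversion puts the third (G) in the bass.

G, B, Eb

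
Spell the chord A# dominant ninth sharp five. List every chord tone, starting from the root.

Root A-sharp, quality dominant ninth sharp five:
A-sharp — root
C-double-sharp — major 3rd
E-double-sharp — augmented 5th
G-sharp — minor 7th
B-sharp — major 9th

A-sharp – C-double-sharp – E-double-sharp – G-sharp – B-sharp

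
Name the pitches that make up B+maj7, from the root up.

B  D♯  F𝄪  A♯

B+maj7 is an augmented major seventh built on B.
- root: B
- major 3rd: D♯
- augmented 5th: F𝄪
- major 7th: A♯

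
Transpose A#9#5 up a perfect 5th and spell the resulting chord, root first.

E#, G##, B##, D#, F##

A perfect 5th up from A# is E#, so the new chord is E# dominant ninth sharp five.
- root: E#
- major 3rd: G##
- augmented 5th: B##
- minor 7th: D#
- major 9th: F##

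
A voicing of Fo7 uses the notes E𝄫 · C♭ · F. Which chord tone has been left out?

The full Fo7 chord is F, A♭, C♭, E𝄫.
Comparing with the voicing, the minor 3rd (3rd) — A♭ — is absent.

A♭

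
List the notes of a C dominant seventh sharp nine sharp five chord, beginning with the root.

C  E  G-sharp  B-flat  D-sharp

Root C, quality dominant seventh sharp nine sharp five:
root → C
3rd (major 3rd) → E
5th (augmented 5th) → G-sharp
7th (minor 7th) → B-flat
9th (augmented 9th) → D-sharp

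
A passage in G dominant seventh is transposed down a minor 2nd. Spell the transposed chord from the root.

Transposed root: G → F-sharp (minor 2nd down). So we spell F-sharp dominant seventh:
Root: F-sharp
Major 3rd (3rd): A-sharp
Perfect 5th (5th): C-sharp
Minor 7th (7th): E

F-sharp A-sharp C-sharp E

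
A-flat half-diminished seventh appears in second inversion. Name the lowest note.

Ebb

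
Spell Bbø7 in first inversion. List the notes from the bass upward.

Db Fb Ab Bb

In root position, Bbø7 is Bb–Db–Fb–Ab.
First inversion puts the third (Db) in the bass.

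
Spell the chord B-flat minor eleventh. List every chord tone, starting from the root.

B♭ D♭ F A♭ C E♭

Root B♭, quality minor eleventh:
B♭ — root
D♭ — minor 3rd
F — perfect 5th
A♭ — minor 7th
C — major 9th
E♭ — perfect 11th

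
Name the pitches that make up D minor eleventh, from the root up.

D, F, A, C, E, G

D minor eleventh is a minor eleventh built on D.
Root: D
Minor 3rd (3rd): F
Perfect 5th (5th): A
Minor 7th (7th): C
Major 9th (9th): E
Perfect 11th (11th): G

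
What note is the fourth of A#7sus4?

D#

Root of A#7sus4 = A#. The 4th is a perfect 4th: A# up a perfect 4th → D#.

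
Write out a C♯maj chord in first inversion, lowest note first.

In root position, C♯maj is C#–E#–G#.
First inversion puts the third (E#) in the bass.

E# G# C#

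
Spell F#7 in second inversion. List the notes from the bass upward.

C# E F# A#

In root position, F#7 is F#–A#–C#–E.
Second inversion puts the fifth (C#) in the bass.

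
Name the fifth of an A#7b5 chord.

A#7b5 is built on A#; its 5th is a diminished 5th above the root.
A fifth above A uses the letter E, and the diminished 5th above A# is E.

E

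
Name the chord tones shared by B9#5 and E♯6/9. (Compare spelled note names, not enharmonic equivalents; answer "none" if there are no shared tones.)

F##

B9#5 = B, D#, F##, A, C#.
E♯6/9 = E#, G##, B#, C##, F##.
Shared: F##.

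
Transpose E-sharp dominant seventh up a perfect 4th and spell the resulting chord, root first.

A-sharp, C-double-sharp, E-sharp, G-sharp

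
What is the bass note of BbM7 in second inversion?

F

BbM7 in root position is Bb–D–F–A.
Second inversion places the fifth in the bass, which is F.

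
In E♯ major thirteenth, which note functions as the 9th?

Root of E♯ major thirteenth = E-sharp. The 9th is a major 9th: E-sharp up a major 9th → F-double-sharp.

F-double-sharp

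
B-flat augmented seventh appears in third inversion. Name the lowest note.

A-flat

B-flat augmented seventh = B-flat–D–F-sharp–A-flat. Third inversion → seventh in the bass = A-flat.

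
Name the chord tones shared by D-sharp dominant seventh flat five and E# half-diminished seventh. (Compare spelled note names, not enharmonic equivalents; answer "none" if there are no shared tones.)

D#

D-sharp dominant seventh flat five = D#, F##, A, C#.
E# half-diminished seventh = E#, G#, B, D#.
Shared: D#.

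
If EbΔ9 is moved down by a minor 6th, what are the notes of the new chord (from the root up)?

Eb down a minor 6th → G. New chord: G major ninth.
G — root
B — major 3rd
D — perfect 5th
F# — major 7th
A — major 9th

G, B, D, F#, A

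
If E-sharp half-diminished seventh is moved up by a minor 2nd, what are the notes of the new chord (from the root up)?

F# A C E

E# up a minor 2nd → F#. New chord: F# half-diminished seventh.
root → F#
3rd (minor 3rd) → A
5th (diminished 5th) → C
7th (minor 7th) → E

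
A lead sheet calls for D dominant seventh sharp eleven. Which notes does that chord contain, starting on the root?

D dominant seventh sharp eleven is a dominant seventh sharp eleven built on D.
Root: D
Major 3rd (3rd): F♯
Perfect 5th (5th): A
Minor 7th (7th): C
Augmented 11th (11th): G♯

D  F♯  A  C  G♯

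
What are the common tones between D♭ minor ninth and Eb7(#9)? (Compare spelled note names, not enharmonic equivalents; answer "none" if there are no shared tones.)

D♭ minor ninth: Db Fb Ab Cb Eb
Eb7(#9): Eb G Bb Db F#
Common to both → Db, Eb.

Db Eb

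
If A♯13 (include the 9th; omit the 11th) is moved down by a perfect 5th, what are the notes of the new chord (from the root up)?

A# down a perfect 5th → D#. New chord: D# dominant thirteenth.
D# — root
F## — major 3rd
A# — perfect 5th
C# — minor 7th
E# — major 9th
B# — major 13th

D# – F## – A# – C# – E# – B#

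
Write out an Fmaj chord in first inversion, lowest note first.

Fmaj = F–A–C; first inversion → third (A) lowest.

A  C  F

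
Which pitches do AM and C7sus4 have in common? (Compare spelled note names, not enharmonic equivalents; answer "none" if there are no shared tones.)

AM = A, C#, E.
C7sus4 = C, F, G, Bb.
Shared: none.

none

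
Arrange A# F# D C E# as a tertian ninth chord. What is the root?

Arranged so that each adjacent pair is a third by letter name: D – F# – A# – C – E#.
The bottom of that stack, D, is the root (this is D dominant seventh sharp nine sharp five).

D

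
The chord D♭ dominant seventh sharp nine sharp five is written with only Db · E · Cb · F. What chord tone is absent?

A

D♭ dominant seventh sharp nine sharp five = Db, F, A, Cb, E. The voicing lacks the 5th (augmented 5th), A.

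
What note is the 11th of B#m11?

E#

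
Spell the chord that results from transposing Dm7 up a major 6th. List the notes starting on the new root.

B, D, F♯, A

Transposed root: D → B (major 6th up). So we spell B minor seventh:
Root: B
Minor 3rd (3rd): D
Perfect 5th (5th): F♯
Minor 7th (7th): A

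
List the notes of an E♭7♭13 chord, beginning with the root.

E♭7♭13: dominant seventh flat thirteen on E♭.
- root: E♭
- major 3rd: G
- perfect 5th: B♭
- minor 7th: D♭
- minor 13th: C♭

E♭, G, B♭, D♭, C♭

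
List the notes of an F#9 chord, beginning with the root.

F#, A#, C#, E, G#

Root F#, quality dominant ninth:
Root: F#
Major 3rd (3rd): A#
Perfect 5th (5th): C#
Minor 7th (7th): E
Major 9th (9th): G#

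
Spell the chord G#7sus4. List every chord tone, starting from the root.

Root G#, quality dominant seventh suspended fourth:
root → G#
4th (perfect 4th) → C#
5th (perfect 5th) → D#
7th (minor 7th) → F#

G#  C#  D#  F#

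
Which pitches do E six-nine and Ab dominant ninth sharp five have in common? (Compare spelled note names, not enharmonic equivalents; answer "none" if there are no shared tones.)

E six-nine = E, G#, B, C#, F#.
Ab dominant ninth sharp five = Ab, C, E, Gb, Bb.
Shared: E.

E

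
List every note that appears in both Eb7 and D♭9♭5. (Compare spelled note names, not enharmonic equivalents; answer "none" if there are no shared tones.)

Eb, Db

Eb7 = Eb, G, Bb, Db.
D♭9♭5 = Db, F, Abb, Cb, Eb.
Shared: Eb, Db.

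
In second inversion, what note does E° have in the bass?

Bb

E° = E–G–Bb. Second inversion → fifth in the bass = Bb.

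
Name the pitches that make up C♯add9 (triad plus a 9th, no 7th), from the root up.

C♯add9 is an added-ninth built on C♯.
- root: C♯
- major 3rd: E♯
- perfect 5th: G♯
- major 9th: D♯

C♯ – E♯ – G♯ – D♯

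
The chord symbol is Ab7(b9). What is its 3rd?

Root of Ab7(b9) = Ab. The 3rd is a major 3rd: Ab up a major 3rd → C.

C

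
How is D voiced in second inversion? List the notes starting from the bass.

A  D  F#

D = D–F#–A; second inversion → fifth (A) lowest.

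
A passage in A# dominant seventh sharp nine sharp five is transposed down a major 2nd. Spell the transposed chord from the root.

A major 2nd down from A# is G#, so the new chord is G# dominant seventh sharp nine sharp five.
G# — root
B# — major 3rd
D## — augmented 5th
F# — minor 7th
A## — augmented 9th

G#, B#, D##, F#, A##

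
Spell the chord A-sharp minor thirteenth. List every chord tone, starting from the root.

A-sharp C-sharp E-sharp G-sharp B-sharp D-sharp F-double-sharp

A-sharp minor thirteenth is a minor thirteenth built on A-sharp.
Root: A-sharp
Minor 3rd (3rd): C-sharp
Perfect 5th (5th): E-sharp
Minor 7th (7th): G-sharp
Major 9th (9th): B-sharp
Perfect 11th (11th): D-sharp
Major 13th (13th): F-double-sharp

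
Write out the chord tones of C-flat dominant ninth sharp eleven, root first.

Cb, Eb, Gb, Bbb, Db, F

C-flat dominant ninth sharp eleven is a dominant ninth sharp eleven built on Cb.
- root: Cb
- major 3rd: Eb
- perfect 5th: Gb
- minor 7th: Bbb
- major 9th: Db
- augmented 11th: F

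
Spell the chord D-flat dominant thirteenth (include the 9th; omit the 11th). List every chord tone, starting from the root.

Root D-flat, quality dominant thirteenth:
Root: D-flat
Major 3rd (3rd): F
Perfect 5th (5th): A-flat
Minor 7th (7th): C-flat
Major 9th (9th): E-flat
Major 13th (13th): B-flat

D-flat – F – A-flat – C-flat – E-flat – B-flat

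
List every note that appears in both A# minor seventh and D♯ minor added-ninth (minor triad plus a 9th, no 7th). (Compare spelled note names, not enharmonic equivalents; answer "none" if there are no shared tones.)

A-sharp – E-sharp

A# minor seventh: A-sharp C-sharp E-sharp G-sharp
D♯ minor added-ninth: D-sharp F-sharp A-sharp E-sharp
Common to both → A-sharp, E-sharp.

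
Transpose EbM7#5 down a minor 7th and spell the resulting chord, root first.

Transposed root: Eb → F (minor 7th down). So we spell F augmented major seventh:
root → F
3rd (major 3rd) → A
5th (augmented 5th) → C#
7th (major 7th) → E

F A C# E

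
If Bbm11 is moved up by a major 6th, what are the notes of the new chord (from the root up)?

Bb up a major 6th → G. New chord: G minor eleventh.
- root: G
- minor 3rd: Bb
- perfect 5th: D
- minor 7th: F
- major 9th: A
- perfect 11th: C

G Bb D F A C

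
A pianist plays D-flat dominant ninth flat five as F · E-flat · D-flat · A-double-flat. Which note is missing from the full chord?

The full D-flat dominant ninth flat five chord is D-flat, F, A-double-flat, C-flat, E-flat.
Comparing with the voicing, the minor 7th (7th) — C-flat — is absent.

C-flat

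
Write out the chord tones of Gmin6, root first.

Root G, quality minor sixth:
- root: G
- minor 3rd: Bb
- perfect 5th: D
- major 6th: E

G Bb D E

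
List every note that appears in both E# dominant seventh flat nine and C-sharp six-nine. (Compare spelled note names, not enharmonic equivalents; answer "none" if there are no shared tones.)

E-sharp – D-sharp

E# dominant seventh flat nine: E-sharp G-double-sharp B-sharp D-sharp F-sharp
C-sharp six-nine: C-sharp E-sharp G-sharp A-sharp D-sharp
Common to both → E-sharp, D-sharp.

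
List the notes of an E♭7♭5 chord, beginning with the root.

Eb  G  Bbb  Db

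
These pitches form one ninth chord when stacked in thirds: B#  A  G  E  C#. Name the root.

A

Arranged so that each adjacent pair is a third by letter name: A – C# – E – G – B#.
The bottom of that stack, A, is the root (this is A dominant seventh sharp nine).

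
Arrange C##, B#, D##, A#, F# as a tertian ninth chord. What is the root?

Arranged so that each adjacent pair is a third by letter name: B# – D## – F# – A# – C##.
The bottom of that stack, B#, is the root (this is B# dominant ninth flat five).

B#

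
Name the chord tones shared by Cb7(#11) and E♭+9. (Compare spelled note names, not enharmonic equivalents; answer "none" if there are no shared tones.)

Eb  F

Cb7(#11): Cb Eb Gb Bbb F
E♭+9: Eb G B Db F
Common to both → Eb, F.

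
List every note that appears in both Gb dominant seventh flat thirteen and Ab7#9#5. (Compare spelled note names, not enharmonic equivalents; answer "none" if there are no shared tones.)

Gb dominant seventh flat thirteen = Gb, Bb, Db, Fb, Ebb.
Ab7#9#5 = Ab, C, E, Gb, B.
Shared: Gb.

Gb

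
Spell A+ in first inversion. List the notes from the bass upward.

In root position, A+ is A–C#–E#.
First inversion puts the third (C#) in the bass.

C#, E#, A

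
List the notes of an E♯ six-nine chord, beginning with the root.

Root E-sharp, quality six-nine:
Root: E-sharp
Major 3rd (3rd): G-double-sharp
Perfect 5th (5th): B-sharp
Major 6th (6th): C-double-sharp
Major 9th (9th): F-double-sharp

E-sharp, G-double-sharp, B-sharp, C-double-sharp, F-double-sharp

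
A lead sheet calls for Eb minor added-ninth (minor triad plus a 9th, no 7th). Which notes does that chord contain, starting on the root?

Root E-flat, quality minor added-ninth:
E-flat — root
G-flat — minor 3rd
B-flat — perfect 5th
F — major 9th

E-flat G-flat B-flat F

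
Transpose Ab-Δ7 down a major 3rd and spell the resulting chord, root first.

F♭, A𝄫, C♭, E♭

Transposed root: A♭ → F♭ (major 3rd down). So we spell F♭ minor-major seventh:
F♭ — root
A𝄫 — minor 3rd
C♭ — perfect 5th
E♭ — major 7th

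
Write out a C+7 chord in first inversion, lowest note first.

In root position, C+7 is C–E–G#–Bb.
First inversion puts the third (E) in the bass.

E  G#  Bb  C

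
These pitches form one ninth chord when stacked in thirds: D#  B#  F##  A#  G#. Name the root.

G#

Arranged so that each adjacent pair is a third by letter name: G# – B# – D# – F## – A#.
The bottom of that stack, G#, is the root (this is G# major ninth).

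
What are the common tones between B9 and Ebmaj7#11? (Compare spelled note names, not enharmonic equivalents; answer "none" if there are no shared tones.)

B9: B D♯ F♯ A C♯
Ebmaj7#11: E♭ G B♭ D A
Common to both → A.

A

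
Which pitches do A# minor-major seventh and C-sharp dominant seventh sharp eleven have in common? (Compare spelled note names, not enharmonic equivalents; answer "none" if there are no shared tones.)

A# minor-major seventh = A♯, C♯, E♯, G𝄪.
C-sharp dominant seventh sharp eleven = C♯, E♯, G♯, B, F𝄪.
Shared: C♯, E♯.

C♯ E♯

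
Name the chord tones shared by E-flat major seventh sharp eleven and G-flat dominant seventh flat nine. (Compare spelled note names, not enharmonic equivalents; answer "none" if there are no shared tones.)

B-flat

E-flat major seventh sharp eleven = E-flat, G, B-flat, D, A.
G-flat dominant seventh flat nine = G-flat, B-flat, D-flat, F-flat, A-double-flat.
Shared: B-flat.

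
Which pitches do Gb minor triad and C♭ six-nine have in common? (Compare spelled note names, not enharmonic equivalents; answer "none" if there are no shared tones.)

Gb  Db

Gb minor triad = Gb, Bbb, Db.
C♭ six-nine = Cb, Eb, Gb, Ab, Db.
Shared: Gb, Db.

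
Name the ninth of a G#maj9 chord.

Root of G#maj9 = G#. The 9th is a major 9th: G# up a major 9th → A#.

A#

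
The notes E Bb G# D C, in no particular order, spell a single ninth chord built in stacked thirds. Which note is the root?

C

Stacking in thirds gives C – E – G# – Bb – D, so C is the root — C dominant ninth sharp five.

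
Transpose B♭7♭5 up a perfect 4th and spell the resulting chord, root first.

Bb up a perfect 4th → Eb. New chord: Eb dominant seventh flat five.
- root: Eb
- major 3rd: G
- diminished 5th: Bbb
- minor 7th: Db

Eb, G, Bbb, Db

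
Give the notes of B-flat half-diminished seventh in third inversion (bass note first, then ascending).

In root position, B-flat half-diminished seventh is B-flat–D-flat–F-flat–A-flat.
Third inversion puts the seventh (A-flat) in the bass.

A-flat, B-flat, D-flat, F-flat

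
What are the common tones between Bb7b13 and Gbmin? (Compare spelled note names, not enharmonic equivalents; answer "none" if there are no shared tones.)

Gb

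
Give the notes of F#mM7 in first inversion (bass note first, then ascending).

A C# E# F#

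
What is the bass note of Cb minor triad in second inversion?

G-flat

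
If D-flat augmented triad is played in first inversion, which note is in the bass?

F

D-flat augmented triad in root position is Db–F–A.
First inversion places the third in the bass, which is F.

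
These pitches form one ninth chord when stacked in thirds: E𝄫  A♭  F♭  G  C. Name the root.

Stacking in thirds gives F♭ – A♭ – C – E𝄫 – G, so F♭ is the root — F♭ dominant seventh sharp nine sharp five.

F♭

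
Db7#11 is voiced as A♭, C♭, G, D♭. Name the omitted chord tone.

F

Db7#11 = D♭, F, A♭, C♭, G. The voicing lacks the 3rd (major 3rd), F.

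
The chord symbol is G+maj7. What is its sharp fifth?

G+maj7 is built on G; its 5th is an augmented 5th above the root.
A fifth above G uses the letter D, and the augmented 5th above G is D#.

D#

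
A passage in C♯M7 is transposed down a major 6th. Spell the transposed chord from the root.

E, G#, B, D#

Transposed root: C# → E (major 6th down). So we spell E major seventh:
- root: E
- major 3rd: G#
- perfect 5th: B
- major 7th: D#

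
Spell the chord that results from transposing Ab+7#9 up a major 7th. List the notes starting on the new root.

G B D# F A#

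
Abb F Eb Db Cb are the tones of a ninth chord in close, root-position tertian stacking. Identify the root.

Db

Stacking in thirds gives Db – F – Abb – Cb – Eb, so Db is the root — Db dominant ninth flat five.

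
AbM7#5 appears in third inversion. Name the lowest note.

AbM7#5 = A♭–C–E–G. Third inversion → seventh in the bass = G.

G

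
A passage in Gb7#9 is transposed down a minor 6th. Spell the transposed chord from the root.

Bb D F Ab C#

Gb down a minor 6th → Bb. New chord: Bb dominant seventh sharp nine.
Root: Bb
Major 3rd (3rd): D
Perfect 5th (5th): F
Minor 7th (7th): Ab
Augmented 9th (9th): C#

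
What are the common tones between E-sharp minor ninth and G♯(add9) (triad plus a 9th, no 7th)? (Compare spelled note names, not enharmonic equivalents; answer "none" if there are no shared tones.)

E-sharp minor ninth = E♯, G♯, B♯, D♯, F𝄪.
G♯(add9) = G♯, B♯, D♯, A♯.
Shared: G♯, B♯, D♯.

G♯, B♯, D♯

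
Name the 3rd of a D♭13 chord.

Root of D♭13 = Db. The 3rd is a major 3rd: Db up a major 3rd → F.

F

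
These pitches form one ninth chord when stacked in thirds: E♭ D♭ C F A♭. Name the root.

D♭

Stacking in thirds gives D♭ – F – A♭ – C – E♭, so D♭ is the root — D♭ major ninth.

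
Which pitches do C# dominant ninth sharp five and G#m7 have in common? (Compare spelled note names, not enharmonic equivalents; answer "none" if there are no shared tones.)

B, D#

C# dominant ninth sharp five: C# E# G## B D#
G#m7: G# B D# F#
Common to both → B, D#.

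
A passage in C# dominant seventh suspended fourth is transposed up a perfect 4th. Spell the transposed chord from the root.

F#  B  C#  E

A perfect 4th up from C# is F#, so the new chord is F# dominant seventh suspended fourth.
F# — root
B — perfect 4th
C# — perfect 5th
E — minor 7th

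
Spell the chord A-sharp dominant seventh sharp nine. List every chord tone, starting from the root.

A-sharp C-double-sharp E-sharp G-sharp B-double-sharp

A-sharp dominant seventh sharp nine is a dominant seventh sharp nine built on A-sharp.
root → A-sharp
3rd (major 3rd) → C-double-sharp
5th (perfect 5th) → E-sharp
7th (minor 7th) → G-sharp
9th (augmented 9th) → B-double-sharp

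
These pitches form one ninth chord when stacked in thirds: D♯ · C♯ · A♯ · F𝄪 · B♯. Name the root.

Stacking in thirds gives B♯ – D♯ – F𝄪 – A♯ – C♯, so B♯ is the root — B♯ minor seventh flat nine.

B♯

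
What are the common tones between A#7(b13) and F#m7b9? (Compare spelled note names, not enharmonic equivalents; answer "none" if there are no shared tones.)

A#7(b13) = A#, C##, E#, G#, F#.
F#m7b9 = F#, A, C#, E, G.
Shared: F#.

F#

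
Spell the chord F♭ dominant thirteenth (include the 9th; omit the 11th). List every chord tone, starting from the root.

F-flat, A-flat, C-flat, E-double-flat, G-flat, D-flat

F♭ dominant thirteenth: dominant thirteenth on F-flat.
root → F-flat
3rd (major 3rd) → A-flat
5th (perfect 5th) → C-flat
7th (minor 7th) → E-double-flat
9th (major 9th) → G-flat
13th (major 13th) → D-flat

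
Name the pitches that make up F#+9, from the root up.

F#+9 is a dominant ninth sharp five built on F#.
root → F#
3rd (major 3rd) → A#
5th (augmented 5th) → C##
7th (minor 7th) → E
9th (major 9th) → G#

F#, A#, C##, E, G#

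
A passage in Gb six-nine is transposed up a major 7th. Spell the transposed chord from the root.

F – A – C – D – G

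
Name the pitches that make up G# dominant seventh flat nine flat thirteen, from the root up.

G#, B#, D#, F#, A, E

Root G#, quality dominant seventh flat nine flat thirteen:
G# — root
B# — major 3rd
D# — perfect 5th
F# — minor 7th
A — minor 9th
E — minor 13th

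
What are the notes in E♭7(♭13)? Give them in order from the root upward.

Root Eb, quality dominant seventh flat thirteen:
- root: Eb
- major 3rd: G
- perfect 5th: Bb
- minor 7th: Db
- minor 13th: Cb

Eb G Bb Db Cb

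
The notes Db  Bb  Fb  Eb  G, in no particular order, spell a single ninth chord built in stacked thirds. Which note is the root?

Eb

Arranged so that each adjacent pair is a third by letter name: Eb – G – Bb – Db – Fb.
The bottom of that stack, Eb, is the root (this is Eb dominant seventh flat nine).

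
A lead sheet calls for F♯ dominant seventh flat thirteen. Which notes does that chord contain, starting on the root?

Root F#, quality dominant seventh flat thirteen:
Root: F#
Major 3rd (3rd): A#
Perfect 5th (5th): C#
Minor 7th (7th): E
Minor 13th (13th): D

F# – A# – C# – E – D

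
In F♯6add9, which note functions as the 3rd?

F♯6add9 is built on F♯; its 3rd is a major 3rd above the root.
A third above F uses the letter A, and the major 3rd above F♯ is A♯.

A♯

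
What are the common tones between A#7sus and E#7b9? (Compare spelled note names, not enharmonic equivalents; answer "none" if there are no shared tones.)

D#, E#

A#7sus = A#, D#, E#, G#.
E#7b9 = E#, G##, B#, D#, F#.
Shared: D#, E#.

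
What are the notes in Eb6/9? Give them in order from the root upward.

Eb G Bb C F

Root Eb, quality six-nine:
- root: Eb
- major 3rd: G
- perfect 5th: Bb
- major 6th: C
- major 9th: F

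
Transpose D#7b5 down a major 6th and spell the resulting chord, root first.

F# – A# – C – E

D# down a major 6th → F#. New chord: F# dominant seventh flat five.
- root: F#
- major 3rd: A#
- diminished 5th: C
- minor 7th: E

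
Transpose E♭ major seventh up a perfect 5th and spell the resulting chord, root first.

B-flat  D  F  A

E-flat up a perfect 5th → B-flat. New chord: B-flat major seventh.
root → B-flat
3rd (major 3rd) → D
5th (perfect 5th) → F
7th (major 7th) → A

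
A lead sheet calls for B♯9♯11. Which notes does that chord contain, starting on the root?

B#, D##, F##, A#, C##, E##

B♯9♯11 is a dominant ninth sharp eleven built on B#.
Root: B#
Major 3rd (3rd): D##
Perfect 5th (5th): F##
Minor 7th (7th): A#
Major 9th (9th): C##
Augmented 11th (11th): E##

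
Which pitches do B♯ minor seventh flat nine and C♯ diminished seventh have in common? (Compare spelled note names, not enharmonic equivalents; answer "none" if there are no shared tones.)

B♯ minor seventh flat nine: B-sharp D-sharp F-double-sharp A-sharp C-sharp
C♯ diminished seventh: C-sharp E G B-flat
Common to both → C-sharp.

C-sharp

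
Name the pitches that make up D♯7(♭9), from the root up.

D♯7(♭9): dominant seventh flat nine on D#.
Root: D#
Major 3rd (3rd): F##
Perfect 5th (5th): A#
Minor 7th (7th): C#
Minor 9th (9th): E

D# F## A# C# E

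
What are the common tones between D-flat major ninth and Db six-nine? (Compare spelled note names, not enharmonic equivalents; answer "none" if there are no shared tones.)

D-flat major ninth: D-flat F A-flat C E-flat
Db six-nine: D-flat F A-flat B-flat E-flat
Common to both → D-flat, F, A-flat, E-flat.

D-flat – F – A-flat – E-flat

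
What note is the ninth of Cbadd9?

Cbadd9 is built on C♭; its 9th is a major 9th above the root.
A second above C uses the letter D, and the major 9th above C♭ is D♭.

D♭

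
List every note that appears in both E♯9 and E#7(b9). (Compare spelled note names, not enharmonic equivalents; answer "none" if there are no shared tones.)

E♯9: E♯ G𝄪 B♯ D♯ F𝄪
E#7(b9): E♯ G𝄪 B♯ D♯ F♯
Common to both → E♯, G𝄪, B♯, D♯.

E♯ – G𝄪 – B♯ – D♯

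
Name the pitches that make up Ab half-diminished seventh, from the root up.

Ab half-diminished seventh is a half-diminished seventh built on A-flat.
root → A-flat
3rd (minor 3rd) → C-flat
5th (diminished 5th) → E-double-flat
7th (minor 7th) → G-flat

A-flat – C-flat – E-double-flat – G-flat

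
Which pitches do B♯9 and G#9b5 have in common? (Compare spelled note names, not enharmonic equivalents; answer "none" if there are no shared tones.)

B♯  A♯

B♯9: B♯ D𝄪 F𝄪 A♯ C𝄪
G#9b5: G♯ B♯ D F♯ A♯
Common to both → B♯, A♯.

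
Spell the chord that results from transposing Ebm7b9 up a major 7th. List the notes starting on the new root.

Eb up a major 7th → D. New chord: D minor seventh flat nine.
root → D
3rd (minor 3rd) → F
5th (perfect 5th) → A
7th (minor 7th) → C
9th (minor 9th) → Eb

D, F, A, C, Eb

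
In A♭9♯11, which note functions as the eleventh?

Root of A♭9♯11 = Ab. The 11th is an augmented 11th: Ab up an augmented 11th → D.

D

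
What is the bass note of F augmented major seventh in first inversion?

A

F augmented major seventh = F–A–C#–E. First inversion → third in the bass = A.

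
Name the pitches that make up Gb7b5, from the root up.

Gb  Bb  Dbb  Fb

Gb7b5: dominant seventh flat five on Gb.
Root: Gb
Major 3rd (3rd): Bb
Diminished 5th (5th): Dbb
Minor 7th (7th): Fb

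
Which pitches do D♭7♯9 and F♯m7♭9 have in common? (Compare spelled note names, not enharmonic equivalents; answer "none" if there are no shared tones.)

D♭7♯9: Db F Ab Cb E
F♯m7♭9: F# A C# E G
Common to both → E.

E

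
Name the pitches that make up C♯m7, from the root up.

C# – E – G# – B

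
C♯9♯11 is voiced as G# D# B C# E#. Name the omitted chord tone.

C♯9♯11 = C#, E#, G#, B, D#, F##. The voicing lacks the 11th (augmented 11th), F##.

F##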